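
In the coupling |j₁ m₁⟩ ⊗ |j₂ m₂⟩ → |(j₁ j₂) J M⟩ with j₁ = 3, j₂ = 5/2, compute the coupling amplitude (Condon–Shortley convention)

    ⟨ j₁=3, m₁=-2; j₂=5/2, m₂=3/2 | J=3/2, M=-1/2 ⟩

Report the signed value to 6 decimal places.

√[4·4!2!1!/8! · 1!5!4!1!1!2!] = √(192/7)
  +(−1)^3/∏(3,1,2,1,0,0)! = -1/12  (running -1/12)
  +(−1)^4/∏(4,0,1,0,1,1)! = 1/24  (running -1/24)
⟨..|..⟩ = √(192/7)·(-1/24) = -0.218218

-0.218218  (= −√(1/21))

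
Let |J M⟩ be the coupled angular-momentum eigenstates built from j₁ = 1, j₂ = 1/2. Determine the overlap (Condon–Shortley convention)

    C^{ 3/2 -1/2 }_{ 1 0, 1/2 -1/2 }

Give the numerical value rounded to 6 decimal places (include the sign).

+0.816497

j₁+j₂−J=0  J+j₁−j₂=2  J−j₁+j₂=1  j₁+j₂+J+1=4
(j₁±m₁, j₂±m₂, J±M) = (1,1,0,1,1,2)
P² = 2/3
sum k=0..0:
  [0] +1/1 = 1
S = 1
C² = P²·S² = 2/3 ; C = +0.816497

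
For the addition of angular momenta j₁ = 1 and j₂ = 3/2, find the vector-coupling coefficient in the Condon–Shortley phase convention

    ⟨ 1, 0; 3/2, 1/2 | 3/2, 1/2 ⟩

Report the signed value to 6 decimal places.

√[4·1!1!2!/5! · 1!1!2!1!2!1!] = √(4/15)
  +(−1)^0/∏(0,1,1,2,0,0)! = 1/2  (running 1/2)
  +(−1)^1/∏(1,0,0,1,1,1)! = -1  (running -1/2)
⟨..|..⟩ = √(4/15)·(-1/2) = -0.258199

-0.258199  (= −√(1/15))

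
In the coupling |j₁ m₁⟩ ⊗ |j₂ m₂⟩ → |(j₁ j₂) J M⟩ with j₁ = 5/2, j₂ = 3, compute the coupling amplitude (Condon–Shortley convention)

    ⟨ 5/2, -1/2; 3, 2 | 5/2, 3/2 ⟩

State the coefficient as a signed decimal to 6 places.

+0.267261  (= +√(1/14))

√[6·3!2!3!/9! · 2!3!5!1!4!1!] = √(288/7)
  +(−1)^2/∏(2,1,1,3,1,0)! = 1/12  (running 1/12)
  +(−1)^3/∏(3,0,0,2,2,1)! = -1/24  (running 1/24)
⟨..|..⟩ = √(288/7)·(1/24) = +0.267261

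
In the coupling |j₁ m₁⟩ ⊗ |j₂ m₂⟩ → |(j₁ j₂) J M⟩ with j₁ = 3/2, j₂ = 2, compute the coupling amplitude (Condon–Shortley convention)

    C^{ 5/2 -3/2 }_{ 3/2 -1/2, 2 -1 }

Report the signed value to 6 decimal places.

j₁+j₂−J=1  J+j₁−j₂=2  J−j₁+j₂=3  j₁+j₂+J+1=7
(j₁±m₁, j₂±m₂, J±M) = (1,2,1,3,1,4)
P² = 144/35
sum k=0..1:
  [0] +1/4 = 1/4
  [1] −1/6 = -1/6
S = 1/12
C² = P²·S² = 1/35 ; C = +0.169031

+0.169031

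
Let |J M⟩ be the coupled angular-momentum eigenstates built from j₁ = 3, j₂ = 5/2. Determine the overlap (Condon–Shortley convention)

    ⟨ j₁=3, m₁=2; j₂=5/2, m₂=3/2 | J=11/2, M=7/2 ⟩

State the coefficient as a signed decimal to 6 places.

+0.738549

triangle: 0!*6!*5!/12! = 86400/479001600
(j±m)!: 5!*1!*4!*1!*9!*2! = 2090188800
prefactor² = (2J+1)*Δ*N² = 49766400/11
  k=0: +1/(0!*0!*1!*4!*5!*1!) = 1/2880
Σ = 1/2880  ⇒  CG² = 49766400/11*1/2880² = 6/11
CG = +√(6/11) = +0.738549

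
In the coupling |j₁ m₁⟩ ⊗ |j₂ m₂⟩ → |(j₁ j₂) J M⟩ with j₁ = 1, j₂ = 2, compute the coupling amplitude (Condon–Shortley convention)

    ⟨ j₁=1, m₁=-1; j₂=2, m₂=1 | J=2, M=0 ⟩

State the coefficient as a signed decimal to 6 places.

√[5·1!1!3!/6! · 0!2!3!1!2!2!] = √(2)
  +(−1)^1/∏(1,0,1,2,0,1)! = -1/2  (running -1/2)
⟨..|..⟩ = √(2)·(-1/2) = -0.707107

−√(1/2) = -0.707107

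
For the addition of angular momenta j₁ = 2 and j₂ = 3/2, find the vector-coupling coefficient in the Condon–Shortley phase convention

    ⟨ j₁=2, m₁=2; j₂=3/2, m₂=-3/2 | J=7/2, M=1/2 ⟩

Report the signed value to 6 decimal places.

+√(1/35) ≈ +0.169031

√[8·0!4!3!/8! · 4!0!0!3!4!3!] = √(20736/35)
  +(−1)^0/∏(0,0,0,0,4,3)! = 1/144  (running 1/144)
⟨..|..⟩ = √(20736/35)·(1/144) = +0.169031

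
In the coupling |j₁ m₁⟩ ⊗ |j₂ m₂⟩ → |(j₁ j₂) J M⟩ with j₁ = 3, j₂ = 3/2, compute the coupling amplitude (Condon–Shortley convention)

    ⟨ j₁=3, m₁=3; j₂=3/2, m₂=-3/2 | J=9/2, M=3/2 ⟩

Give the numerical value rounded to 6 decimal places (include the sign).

+0.109109  (= +√(1/84))

√[10·0!6!3!/10! · 6!0!0!3!6!3!] = √(1555200/7)
  +(−1)^0/∏(0,0,0,0,6,3)! = 1/4320  (running 1/4320)
⟨..|..⟩ = √(1555200/7)·(1/4320) = +0.109109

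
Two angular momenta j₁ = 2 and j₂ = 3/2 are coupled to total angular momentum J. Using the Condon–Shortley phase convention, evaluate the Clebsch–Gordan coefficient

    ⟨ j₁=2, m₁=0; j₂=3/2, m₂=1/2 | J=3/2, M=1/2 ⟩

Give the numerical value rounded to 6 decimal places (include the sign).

−√(1/5) = -0.447214

√[4·2!2!1!/6! · 2!2!2!1!2!1!] = √(16/45)
  +(−1)^1/∏(1,1,1,1,1,0)! = -1  (running -1)
  +(−1)^2/∏(2,0,0,0,2,1)! = 1/4  (running -3/4)
⟨..|..⟩ = √(16/45)·(-3/4) = -0.447214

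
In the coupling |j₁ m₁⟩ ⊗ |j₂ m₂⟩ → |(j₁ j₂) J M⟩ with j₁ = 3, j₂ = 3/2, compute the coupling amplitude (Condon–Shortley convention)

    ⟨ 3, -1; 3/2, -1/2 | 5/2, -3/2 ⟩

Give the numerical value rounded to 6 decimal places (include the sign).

−√(7/20) ≈ -0.591608

√[6·2!4!1!/8! · 2!4!1!2!1!4!] = √(576/35)
  +(−1)^0/∏(0,2,4,1,0,0)! = 1/48  (running 1/48)
  +(−1)^1/∏(1,1,3,0,1,1)! = -1/6  (running -7/48)
⟨..|..⟩ = √(576/35)·(-7/48) = -0.591608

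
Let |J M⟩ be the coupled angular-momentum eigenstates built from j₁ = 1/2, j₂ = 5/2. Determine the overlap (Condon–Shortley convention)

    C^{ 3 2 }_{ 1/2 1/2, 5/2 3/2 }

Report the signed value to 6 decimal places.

+0.912871

√[7·0!1!5!/7! · 1!0!4!1!5!1!] = √(480)
  +(−1)^0/∏(0,0,0,4,1,1)! = 1/24  (running 1/24)
⟨..|..⟩ = √(480)·(1/24) = +0.912871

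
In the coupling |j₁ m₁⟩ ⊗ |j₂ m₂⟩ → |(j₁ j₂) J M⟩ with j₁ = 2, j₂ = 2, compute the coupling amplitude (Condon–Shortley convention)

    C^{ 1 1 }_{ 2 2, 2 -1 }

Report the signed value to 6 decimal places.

j₁+j₂−J=3  J+j₁−j₂=1  J−j₁+j₂=1  j₁+j₂+J+1=6
(j₁±m₁, j₂±m₂, J±M) = (4,0,1,3,2,0)
P² = 36/5
sum k=0..0:
  [0] +1/6 = 1/6
S = 1/6
C² = P²·S² = 1/5 ; C = +0.447214

+√(1/5) = +0.447214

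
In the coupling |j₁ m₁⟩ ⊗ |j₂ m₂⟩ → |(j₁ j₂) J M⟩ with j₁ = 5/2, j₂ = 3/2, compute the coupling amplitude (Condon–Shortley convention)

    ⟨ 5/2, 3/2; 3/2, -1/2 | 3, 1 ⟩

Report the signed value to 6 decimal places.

triangle: 1!·4!·2!/8! = 48/40320
(j±m)!: 4!·1!·1!·2!·4!·2! = 2304
prefactor² = (2J+1)·Δ·N² = 96/5
  k=0: +1/(0!·1!·1!·1!·3!·1!) = 1/6
  k=1: −1/(1!·0!·0!·0!·4!·2!) = -1/48
Σ = 7/48  ⇒  CG² = 96/5·7/48² = 49/120
CG = +√(49/120) = +0.639010

+√(49/120) ≈ +0.639010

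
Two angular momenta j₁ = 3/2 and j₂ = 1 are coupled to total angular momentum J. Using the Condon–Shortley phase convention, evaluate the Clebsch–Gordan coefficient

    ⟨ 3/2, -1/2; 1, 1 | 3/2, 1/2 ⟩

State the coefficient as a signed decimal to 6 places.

j₁+j₂−J=1  J+j₁−j₂=2  J−j₁+j₂=1  j₁+j₂+J+1=5
(j₁±m₁, j₂±m₂, J±M) = (1,2,2,0,2,1)
P² = 8/15
sum k=1..1:
  [1] −1/1 = -1
S = -1
C² = P²·S² = 8/15 ; C = -0.730297

−√(8/15) ≈ -0.730297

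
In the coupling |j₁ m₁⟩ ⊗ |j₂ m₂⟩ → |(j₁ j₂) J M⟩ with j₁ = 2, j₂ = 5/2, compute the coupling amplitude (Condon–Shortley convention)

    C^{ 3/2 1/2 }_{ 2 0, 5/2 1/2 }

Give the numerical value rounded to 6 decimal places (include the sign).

+0.239046  (= +√(2/35))

√[4·3!1!2!/7! · 2!2!3!2!2!1!] = √(32/35)
  +(−1)^1/∏(1,2,1,2,0,0)! = -1/4  (running -1/4)
  +(−1)^2/∏(2,1,0,1,1,1)! = 1/2  (running 1/4)
⟨..|..⟩ = √(32/35)·(1/4) = +0.239046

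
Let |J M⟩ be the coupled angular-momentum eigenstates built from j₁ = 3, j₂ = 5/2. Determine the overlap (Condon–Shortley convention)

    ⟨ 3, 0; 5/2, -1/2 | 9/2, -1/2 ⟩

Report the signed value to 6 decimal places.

triangle: 1!*5!*4!/11! = 2880/39916800
(j±m)!: 3!*3!*2!*3!*4!*5! = 1244160
prefactor² = (2J+1)*Δ*N² = 69120/77
  k=0: +1/(0!*1!*3!*2!*2!*2!) = 1/48
  k=1: −1/(1!*0!*2!*1!*3!*3!) = -1/72
Σ = 1/144  ⇒  CG² = 69120/77*1/144² = 10/231
CG = +√(10/231) = +0.208063

+√(10/231) = +0.208063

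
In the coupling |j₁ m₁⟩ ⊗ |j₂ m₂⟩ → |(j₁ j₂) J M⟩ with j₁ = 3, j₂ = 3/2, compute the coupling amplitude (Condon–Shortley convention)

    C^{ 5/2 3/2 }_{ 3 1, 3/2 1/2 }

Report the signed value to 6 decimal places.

√[6·2!4!1!/8! · 4!2!2!1!4!1!] = √(576/35)
  +(−1)^1/∏(1,1,1,1,3,0)! = -1/6  (running -1/6)
  +(−1)^2/∏(2,0,0,0,4,1)! = 1/48  (running -7/48)
⟨..|..⟩ = √(576/35)·(-7/48) = -0.591608

-0.591608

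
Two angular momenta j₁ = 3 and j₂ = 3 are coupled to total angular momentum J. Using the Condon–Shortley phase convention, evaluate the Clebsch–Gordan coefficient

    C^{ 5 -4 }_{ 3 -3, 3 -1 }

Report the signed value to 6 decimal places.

√[11·1!5!5!/12! · 0!6!2!4!1!9!] = √(4147200)
  +(−1)^1/∏(1,0,5,1,0,4)! = -1/2880  (running -1/2880)
⟨..|..⟩ = √(4147200)·(-1/2880) = -0.707107

−√(1/2) ≈ -0.707107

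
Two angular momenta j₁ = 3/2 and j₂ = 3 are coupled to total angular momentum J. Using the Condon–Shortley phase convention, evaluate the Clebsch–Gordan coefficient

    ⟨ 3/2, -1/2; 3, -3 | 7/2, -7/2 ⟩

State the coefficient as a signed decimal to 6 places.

j₁+j₂−J=1  J+j₁−j₂=2  J−j₁+j₂=5  j₁+j₂+J+1=9
(j₁±m₁, j₂±m₂, J±M) = (1,2,0,6,0,7)
P² = 38400
sum k=0..0:
  [0] +1/240 = 1/240
S = 1/240
C² = P²·S² = 2/3 ; C = +0.816497

+0.816497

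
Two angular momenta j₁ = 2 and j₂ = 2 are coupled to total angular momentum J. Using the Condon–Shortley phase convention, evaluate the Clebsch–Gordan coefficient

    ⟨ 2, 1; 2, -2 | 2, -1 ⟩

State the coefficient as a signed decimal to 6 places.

+0.654654

j₁+j₂−J=2  J+j₁−j₂=2  J−j₁+j₂=2  j₁+j₂+J+1=7
(j₁±m₁, j₂±m₂, J±M) = (3,1,0,4,1,3)
P² = 48/7
sum k=0..0:
  [0] +1/4 = 1/4
S = 1/4
C² = P²·S² = 3/7 ; C = +0.654654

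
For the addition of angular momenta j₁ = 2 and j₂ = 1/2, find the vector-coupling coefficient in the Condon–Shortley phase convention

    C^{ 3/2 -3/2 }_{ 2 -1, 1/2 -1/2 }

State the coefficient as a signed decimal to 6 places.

triangle: 1!·3!·0!/5! = 6/120
(j±m)!: 1!·3!·0!·1!·0!·3! = 36
prefactor² = (2J+1)·Δ·N² = 36/5
  k=0: +1/(0!·1!·3!·0!·0!·0!) = 1/6
Σ = 1/6  ⇒  CG² = 36/5·1/6² = 1/5
CG = +√(1/5) = +0.447214

+√(1/5) = +0.447214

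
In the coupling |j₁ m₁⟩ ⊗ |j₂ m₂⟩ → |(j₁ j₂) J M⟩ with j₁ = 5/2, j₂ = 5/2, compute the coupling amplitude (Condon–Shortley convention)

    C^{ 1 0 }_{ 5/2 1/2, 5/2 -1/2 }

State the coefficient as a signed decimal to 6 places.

+0.119523  (= +√(1/70))

j₁+j₂−J=4  J+j₁−j₂=1  J−j₁+j₂=1  j₁+j₂+J+1=7
(j₁±m₁, j₂±m₂, J±M) = (3,2,2,3,1,1)
P² = 72/35
sum k=1..2:
  [1] −1/6 = -1/6
  [2] +1/4 = 1/4
S = 1/12
C² = P²·S² = 1/70 ; C = +0.119523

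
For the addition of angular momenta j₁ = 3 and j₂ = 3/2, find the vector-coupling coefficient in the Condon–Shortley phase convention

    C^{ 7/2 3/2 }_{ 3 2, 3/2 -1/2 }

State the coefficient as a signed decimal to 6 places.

triangle: 1!·5!·2!/9! = 240/362880
(j±m)!: 5!·1!·1!·2!·5!·2! = 57600
prefactor² = (2J+1)·Δ·N² = 6400/21
  k=0: +1/(0!·1!·1!·1!·4!·1!) = 1/24
  k=1: −1/(1!·0!·0!·0!·5!·2!) = -1/240
Σ = 3/80  ⇒  CG² = 6400/21·3/80² = 3/7
CG = +√(3/7) = +0.654654

+√(3/7) ≈ +0.654654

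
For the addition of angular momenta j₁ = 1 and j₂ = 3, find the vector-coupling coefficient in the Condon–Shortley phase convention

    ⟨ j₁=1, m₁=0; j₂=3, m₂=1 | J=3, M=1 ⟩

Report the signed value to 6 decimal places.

triangle: 1!·1!·5!/8! = 120/40320
(j±m)!: 1!·1!·4!·2!·4!·2! = 2304
prefactor² = (2J+1)·Δ·N² = 48
  k=0: +1/(0!·1!·1!·4!·0!·1!) = 1/24
  k=1: −1/(1!·0!·0!·3!·1!·2!) = -1/12
Σ = -1/24  ⇒  CG² = 48·(-1/24)² = 1/12
CG = −√(1/12) = -0.288675

−√(1/12) ≈ -0.288675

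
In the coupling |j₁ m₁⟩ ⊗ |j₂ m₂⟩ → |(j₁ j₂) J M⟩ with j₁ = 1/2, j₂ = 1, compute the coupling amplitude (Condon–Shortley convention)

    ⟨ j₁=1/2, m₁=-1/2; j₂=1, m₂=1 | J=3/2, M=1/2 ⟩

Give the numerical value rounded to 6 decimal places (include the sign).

j₁+j₂−J=0  J+j₁−j₂=1  J−j₁+j₂=2  j₁+j₂+J+1=4
(j₁±m₁, j₂±m₂, J±M) = (0,1,2,0,2,1)
P² = 4/3
sum k=0..0:
  [0] +1/2 = 1/2
S = 1/2
C² = P²·S² = 1/3 ; C = +0.577350

+0.577350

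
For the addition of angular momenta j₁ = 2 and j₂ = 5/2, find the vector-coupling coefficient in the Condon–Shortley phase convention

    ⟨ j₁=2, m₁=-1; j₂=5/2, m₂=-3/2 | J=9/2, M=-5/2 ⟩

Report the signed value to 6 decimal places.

√[10·0!4!5!/10! · 1!3!1!4!2!7!] = √(11520)
  +(−1)^0/∏(0,0,3,1,1,4)! = 1/144  (running 1/144)
⟨..|..⟩ = √(11520)·(1/144) = +0.745356

+0.745356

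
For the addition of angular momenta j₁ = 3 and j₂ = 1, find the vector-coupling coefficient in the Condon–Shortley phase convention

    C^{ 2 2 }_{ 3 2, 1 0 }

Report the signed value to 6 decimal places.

-0.487950  (= −√(5/21))

√[5·2!4!0!/7! · 5!1!1!1!4!0!] = √(960/7)
  +(−1)^1/∏(1,1,0,0,4,0)! = -1/24  (running -1/24)
⟨..|..⟩ = √(960/7)·(-1/24) = -0.487950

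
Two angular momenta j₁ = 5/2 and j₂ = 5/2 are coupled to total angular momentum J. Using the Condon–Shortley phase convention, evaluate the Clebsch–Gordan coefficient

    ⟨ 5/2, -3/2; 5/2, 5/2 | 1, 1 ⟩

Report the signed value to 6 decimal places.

+√(1/7) = +0.377964

triangle: 4!·1!·1!/7! = 24/5040
(j±m)!: 1!·4!·5!·0!·2!·0! = 5760
prefactor² = (2J+1)·Δ·N² = 576/7
  k=4: +1/(4!·0!·0!·1!·1!·0!) = 1/24
Σ = 1/24  ⇒  CG² = 576/7·1/24² = 1/7
CG = +√(1/7) = +0.377964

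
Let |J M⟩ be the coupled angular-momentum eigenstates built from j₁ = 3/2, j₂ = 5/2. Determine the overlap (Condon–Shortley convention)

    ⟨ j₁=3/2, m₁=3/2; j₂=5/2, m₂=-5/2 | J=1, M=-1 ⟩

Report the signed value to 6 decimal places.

√[3·3!0!2!/6! · 3!0!0!5!0!2!] = √(72)
  +(−1)^0/∏(0,3,0,0,0,2)! = 1/12  (running 1/12)
⟨..|..⟩ = √(72)·(1/12) = +0.707107

+0.707107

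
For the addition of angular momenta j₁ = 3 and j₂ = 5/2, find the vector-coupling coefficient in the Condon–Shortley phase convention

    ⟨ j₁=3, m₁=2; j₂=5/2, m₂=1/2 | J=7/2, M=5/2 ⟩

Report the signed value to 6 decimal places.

−√(2/63) = -0.178174

triangle: 2!×4!×3!/10! = 288/3628800
(j±m)!: 5!×1!×3!×2!×6!×1! = 1036800
prefactor² = (2J+1)×Δ×N² = 4608/7
  k=0: +1/(0!×2!×1!×3!×3!×0!) = 1/72
  k=1: −1/(1!×1!×0!×2!×4!×1!) = -1/48
Σ = -1/144  ⇒  CG² = 4608/7×(-1/144)² = 2/63
CG = −√(2/63) = -0.178174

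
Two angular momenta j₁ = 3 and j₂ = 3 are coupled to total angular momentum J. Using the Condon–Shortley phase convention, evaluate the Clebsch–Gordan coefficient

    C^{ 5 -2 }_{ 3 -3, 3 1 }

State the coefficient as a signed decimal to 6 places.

triangle: 1!×5!×5!/12! = 14400/479001600
(j±m)!: 0!×6!×4!×2!×3!×7! = 1045094400
prefactor² = (2J+1)×Δ×N² = 345600
  k=1: −1/(1!×0!×5!×3!×0!×2!) = -1/1440
Σ = -1/1440  ⇒  CG² = 345600×(-1/1440)² = 1/6
CG = −√(1/6) = -0.408248

-0.408248  (= −√(1/6))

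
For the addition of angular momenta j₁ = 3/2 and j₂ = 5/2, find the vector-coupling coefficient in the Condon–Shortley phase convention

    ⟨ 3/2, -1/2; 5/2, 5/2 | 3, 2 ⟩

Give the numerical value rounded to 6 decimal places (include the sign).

−√(5/12) = -0.645497

j₁+j₂−J=1  J+j₁−j₂=2  J−j₁+j₂=4  j₁+j₂+J+1=8
(j₁±m₁, j₂±m₂, J±M) = (1,2,5,0,5,1)
P² = 240
sum k=1..1:
  [1] −1/24 = -1/24
S = -1/24
C² = P²·S² = 5/12 ; C = -0.645497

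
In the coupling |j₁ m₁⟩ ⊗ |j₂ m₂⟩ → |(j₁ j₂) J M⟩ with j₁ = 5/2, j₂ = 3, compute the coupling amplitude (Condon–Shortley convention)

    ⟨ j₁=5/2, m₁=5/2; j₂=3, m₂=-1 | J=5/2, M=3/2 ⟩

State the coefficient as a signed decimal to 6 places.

+√(2/7) = +0.534522

√[6·3!2!3!/9! · 5!0!2!4!4!1!] = √(1152/7)
  +(−1)^0/∏(0,3,0,2,2,1)! = 1/24  (running 1/24)
⟨..|..⟩ = √(1152/7)·(1/24) = +0.534522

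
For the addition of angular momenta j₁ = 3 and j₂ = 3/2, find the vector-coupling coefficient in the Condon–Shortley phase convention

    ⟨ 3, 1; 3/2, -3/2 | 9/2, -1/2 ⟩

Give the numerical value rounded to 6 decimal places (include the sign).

triangle: 0!·6!·3!/10! = 4320/3628800
(j±m)!: 4!·2!·0!·3!·4!·5! = 829440
prefactor² = (2J+1)·Δ·N² = 69120/7
  k=0: +1/(0!·0!·2!·0!·4!·3!) = 1/288
Σ = 1/288  ⇒  CG² = 69120/7·1/288² = 5/42
CG = +√(5/42) = +0.345033

+0.345033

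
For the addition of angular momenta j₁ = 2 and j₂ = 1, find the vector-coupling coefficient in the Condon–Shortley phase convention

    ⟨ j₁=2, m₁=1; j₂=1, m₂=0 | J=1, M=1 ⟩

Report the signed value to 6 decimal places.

√[3·2!2!0!/5! · 3!1!1!1!2!0!] = √(6/5)
  +(−1)^1/∏(1,1,0,0,2,0)! = -1/2  (running -1/2)
⟨..|..⟩ = √(6/5)·(-1/2) = -0.547723

-0.547723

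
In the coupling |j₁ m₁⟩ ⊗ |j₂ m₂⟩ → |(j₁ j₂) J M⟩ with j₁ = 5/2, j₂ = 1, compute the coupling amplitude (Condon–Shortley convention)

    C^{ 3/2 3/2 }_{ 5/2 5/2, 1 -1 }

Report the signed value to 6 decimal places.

+√(2/3) = +0.816497

j₁+j₂−J=2  J+j₁−j₂=3  J−j₁+j₂=0  j₁+j₂+J+1=6
(j₁±m₁, j₂±m₂, J±M) = (5,0,0,2,3,0)
P² = 96
sum k=0..0:
  [0] +1/12 = 1/12
S = 1/12
C² = P²·S² = 2/3 ; C = +0.816497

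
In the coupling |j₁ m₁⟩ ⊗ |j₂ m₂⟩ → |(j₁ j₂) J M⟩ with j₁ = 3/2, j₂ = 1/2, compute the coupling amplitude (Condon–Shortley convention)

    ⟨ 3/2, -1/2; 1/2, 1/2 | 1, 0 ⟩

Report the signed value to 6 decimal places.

-0.707107

j₁+j₂−J=1  J+j₁−j₂=2  J−j₁+j₂=0  j₁+j₂+J+1=4
(j₁±m₁, j₂±m₂, J±M) = (1,2,1,0,1,1)
P² = 1/2
sum k=1..1:
  [1] −1/1 = -1
S = -1
C² = P²·S² = 1/2 ; C = -0.707107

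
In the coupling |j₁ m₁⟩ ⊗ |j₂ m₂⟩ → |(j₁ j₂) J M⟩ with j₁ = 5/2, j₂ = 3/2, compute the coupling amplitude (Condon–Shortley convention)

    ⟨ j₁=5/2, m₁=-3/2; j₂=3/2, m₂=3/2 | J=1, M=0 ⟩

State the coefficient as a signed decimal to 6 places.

-0.447214  (= −√(1/5))

√[3·3!2!0!/6! · 1!4!3!0!1!1!] = √(36/5)
  +(−1)^3/∏(3,0,1,0,1,0)! = -1/6  (running -1/6)
⟨..|..⟩ = √(36/5)·(-1/6) = -0.447214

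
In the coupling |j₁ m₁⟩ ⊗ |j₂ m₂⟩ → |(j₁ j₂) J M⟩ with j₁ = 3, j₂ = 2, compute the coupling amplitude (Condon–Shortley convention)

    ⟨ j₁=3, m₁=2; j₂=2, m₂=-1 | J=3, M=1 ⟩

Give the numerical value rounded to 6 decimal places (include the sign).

+√(1/4) = +0.500000

triangle: 2!*4!*2!/9! = 96/362880
(j±m)!: 5!*1!*1!*3!*4!*2! = 34560
prefactor² = (2J+1)*Δ*N² = 64
  k=0: +1/(0!*2!*1!*1!*3!*1!) = 1/12
  k=1: −1/(1!*1!*0!*0!*4!*2!) = -1/48
Σ = 1/16  ⇒  CG² = 64*1/16² = 1/4
CG = +√(1/4) = +0.500000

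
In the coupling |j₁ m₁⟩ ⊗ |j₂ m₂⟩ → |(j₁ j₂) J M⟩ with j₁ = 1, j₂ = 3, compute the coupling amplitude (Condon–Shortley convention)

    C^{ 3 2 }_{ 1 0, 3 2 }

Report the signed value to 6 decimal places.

triangle: 1!×1!×5!/8! = 120/40320
(j±m)!: 1!×1!×5!×1!×5!×1! = 14400
prefactor² = (2J+1)×Δ×N² = 300
  k=0: +1/(0!×1!×1!×5!×0!×0!) = 1/120
  k=1: −1/(1!×0!×0!×4!×1!×1!) = -1/24
Σ = -1/30  ⇒  CG² = 300×(-1/30)² = 1/3
CG = −√(1/3) = -0.577350

−√(1/3) = -0.577350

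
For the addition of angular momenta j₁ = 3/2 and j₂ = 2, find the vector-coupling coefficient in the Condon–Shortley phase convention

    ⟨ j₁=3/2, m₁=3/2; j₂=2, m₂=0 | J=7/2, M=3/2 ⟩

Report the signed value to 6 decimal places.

√[8·0!3!4!/8! · 3!0!2!2!5!2!] = √(1152/7)
  +(−1)^0/∏(0,0,0,2,3,2)! = 1/24  (running 1/24)
⟨..|..⟩ = √(1152/7)·(1/24) = +0.534522

+√(2/7) ≈ +0.534522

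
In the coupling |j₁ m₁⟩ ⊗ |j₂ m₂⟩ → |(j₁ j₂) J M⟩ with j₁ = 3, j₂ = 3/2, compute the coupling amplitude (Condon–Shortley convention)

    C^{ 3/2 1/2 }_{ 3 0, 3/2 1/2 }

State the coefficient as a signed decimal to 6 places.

√[4·3!3!0!/7! · 3!3!2!1!2!1!] = √(144/35)
  +(−1)^2/∏(2,1,1,0,2,0)! = 1/4  (running 1/4)
⟨..|..⟩ = √(144/35)·(1/4) = +0.507093

+0.507093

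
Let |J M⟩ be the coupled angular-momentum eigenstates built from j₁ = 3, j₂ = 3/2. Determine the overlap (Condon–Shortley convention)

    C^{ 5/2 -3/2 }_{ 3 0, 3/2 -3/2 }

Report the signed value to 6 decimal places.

+√(9/35) = +0.507093

triangle: 2!×4!×1!/8! = 48/40320
(j±m)!: 3!×3!×0!×3!×1!×4! = 5184
prefactor² = (2J+1)×Δ×N² = 1296/35
  k=0: +1/(0!×2!×3!×0!×1!×1!) = 1/12
Σ = 1/12  ⇒  CG² = 1296/35×1/12² = 9/35
CG = +√(9/35) = +0.507093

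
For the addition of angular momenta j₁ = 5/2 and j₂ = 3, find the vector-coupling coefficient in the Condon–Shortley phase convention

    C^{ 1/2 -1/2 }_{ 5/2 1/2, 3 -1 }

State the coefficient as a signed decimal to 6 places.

+0.436436  (= +√(4/21))

√[2·5!0!1!/7! · 3!2!2!4!0!1!] = √(192/7)
  +(−1)^2/∏(2,3,0,0,0,1)! = 1/12  (running 1/12)
⟨..|..⟩ = √(192/7)·(1/12) = +0.436436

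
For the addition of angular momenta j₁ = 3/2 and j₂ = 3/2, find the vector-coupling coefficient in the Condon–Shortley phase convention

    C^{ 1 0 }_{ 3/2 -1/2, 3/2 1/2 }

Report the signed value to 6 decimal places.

√[3·2!1!1!/5! · 1!2!2!1!1!1!] = √(1/5)
  +(−1)^1/∏(1,1,1,1,0,0)! = -1  (running -1)
  +(−1)^2/∏(2,0,0,0,1,1)! = 1/2  (running -1/2)
⟨..|..⟩ = √(1/5)·(-1/2) = -0.223607

-0.223607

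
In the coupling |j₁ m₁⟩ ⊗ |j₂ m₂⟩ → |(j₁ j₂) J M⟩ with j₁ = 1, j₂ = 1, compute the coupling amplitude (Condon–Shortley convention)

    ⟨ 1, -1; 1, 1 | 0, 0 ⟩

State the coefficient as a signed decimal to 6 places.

+0.577350  (= +√(1/3))

triangle: 2!·0!·0!/3! = 2/6
(j±m)!: 0!·2!·2!·0!·0!·0! = 4
prefactor² = (2J+1)·Δ·N² = 4/3
  k=2: +1/(2!·0!·0!·0!·0!·0!) = 1/2
Σ = 1/2  ⇒  CG² = 4/3·1/2² = 1/3
CG = +√(1/3) = +0.577350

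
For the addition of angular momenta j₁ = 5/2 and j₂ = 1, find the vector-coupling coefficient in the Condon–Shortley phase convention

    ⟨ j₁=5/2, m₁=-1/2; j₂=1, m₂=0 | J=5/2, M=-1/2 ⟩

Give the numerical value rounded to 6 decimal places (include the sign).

triangle: 1!×4!×1!/7! = 24/5040
(j±m)!: 2!×3!×1!×1!×2!×3! = 144
prefactor² = (2J+1)×Δ×N² = 144/35
  k=0: +1/(0!×1!×3!×1!×1!×0!) = 1/6
  k=1: −1/(1!×0!×2!×0!×2!×1!) = -1/4
Σ = -1/12  ⇒  CG² = 144/35×(-1/12)² = 1/35
CG = −√(1/35) = -0.169031

−√(1/35) = -0.169031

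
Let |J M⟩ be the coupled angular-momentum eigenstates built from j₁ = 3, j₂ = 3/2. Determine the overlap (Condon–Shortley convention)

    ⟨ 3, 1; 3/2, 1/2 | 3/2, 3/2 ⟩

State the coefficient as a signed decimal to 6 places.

+√(4/35) ≈ +0.338062

√[4·3!3!0!/7! · 4!2!2!1!3!0!] = √(576/35)
  +(−1)^2/∏(2,1,0,0,3,0)! = 1/12  (running 1/12)
⟨..|..⟩ = √(576/35)·(1/12) = +0.338062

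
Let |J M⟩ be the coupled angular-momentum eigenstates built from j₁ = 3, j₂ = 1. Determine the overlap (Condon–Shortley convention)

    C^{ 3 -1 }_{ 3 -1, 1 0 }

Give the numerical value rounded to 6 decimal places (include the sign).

√[7·1!5!1!/8! · 2!4!1!1!2!4!] = √(48)
  +(−1)^0/∏(0,1,4,1,1,0)! = 1/24  (running 1/24)
  +(−1)^1/∏(1,0,3,0,2,1)! = -1/12  (running -1/24)
⟨..|..⟩ = √(48)·(-1/24) = -0.288675

−√(1/12) ≈ -0.288675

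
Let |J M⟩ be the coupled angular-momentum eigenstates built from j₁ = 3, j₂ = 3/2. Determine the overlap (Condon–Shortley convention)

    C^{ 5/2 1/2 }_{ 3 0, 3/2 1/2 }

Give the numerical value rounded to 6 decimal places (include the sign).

−√(6/35) = -0.414039

triangle: 2!·4!·1!/8! = 48/40320
(j±m)!: 3!·3!·2!·1!·3!·2! = 864
prefactor² = (2J+1)·Δ·N² = 216/35
  k=1: −1/(1!·1!·2!·1!·2!·0!) = -1/4
  k=2: +1/(2!·0!·1!·0!·3!·1!) = 1/12
Σ = -1/6  ⇒  CG² = 216/35·(-1/6)² = 6/35
CG = −√(6/35) = -0.414039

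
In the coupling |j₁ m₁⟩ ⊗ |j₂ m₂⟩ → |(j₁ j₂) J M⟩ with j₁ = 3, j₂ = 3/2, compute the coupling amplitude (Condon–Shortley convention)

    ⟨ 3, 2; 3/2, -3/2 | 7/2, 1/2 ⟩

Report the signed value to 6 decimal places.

+√(5/21) = +0.487950

triangle: 1!*5!*2!/9! = 240/362880
(j±m)!: 5!*1!*0!*3!*4!*3! = 103680
prefactor² = (2J+1)*Δ*N² = 3840/7
  k=0: +1/(0!*1!*1!*0!*4!*2!) = 1/48
Σ = 1/48  ⇒  CG² = 3840/7*1/48² = 5/21
CG = +√(5/21) = +0.487950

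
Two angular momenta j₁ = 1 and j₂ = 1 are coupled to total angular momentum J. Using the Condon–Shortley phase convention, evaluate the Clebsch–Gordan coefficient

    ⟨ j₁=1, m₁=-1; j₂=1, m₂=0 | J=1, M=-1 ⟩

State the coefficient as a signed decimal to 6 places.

-0.707107

j₁+j₂−J=1  J+j₁−j₂=1  J−j₁+j₂=1  j₁+j₂+J+1=4
(j₁±m₁, j₂±m₂, J±M) = (0,2,1,1,0,2)
P² = 1/2
sum k=1..1:
  [1] −1/1 = -1
S = -1
C² = P²·S² = 1/2 ; C = -0.707107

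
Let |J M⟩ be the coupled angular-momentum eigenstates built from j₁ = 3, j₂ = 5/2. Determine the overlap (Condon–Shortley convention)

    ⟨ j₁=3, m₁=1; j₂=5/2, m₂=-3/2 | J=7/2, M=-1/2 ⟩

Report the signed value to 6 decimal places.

+0.356348  (= +√(8/63))

triangle: 2!×4!×3!/10! = 288/3628800
(j±m)!: 4!×2!×1!×4!×3!×4! = 165888
prefactor² = (2J+1)×Δ×N² = 18432/175
  k=0: +1/(0!×2!×2!×1!×2!×2!) = 1/16
  k=1: −1/(1!×1!×1!×0!×3!×3!) = -1/36
Σ = 5/144  ⇒  CG² = 18432/175×5/144² = 8/63
CG = +√(8/63) = +0.356348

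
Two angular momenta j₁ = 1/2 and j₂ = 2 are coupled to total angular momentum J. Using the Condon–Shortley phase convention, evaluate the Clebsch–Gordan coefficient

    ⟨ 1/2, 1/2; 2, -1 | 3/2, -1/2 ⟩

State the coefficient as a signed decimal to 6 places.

j₁+j₂−J=1  J+j₁−j₂=0  J−j₁+j₂=3  j₁+j₂+J+1=5
(j₁±m₁, j₂±m₂, J±M) = (1,0,1,3,1,2)
P² = 12/5
sum k=0..0:
  [0] +1/2 = 1/2
S = 1/2
C² = P²·S² = 3/5 ; C = +0.774597

+√(3/5) = +0.774597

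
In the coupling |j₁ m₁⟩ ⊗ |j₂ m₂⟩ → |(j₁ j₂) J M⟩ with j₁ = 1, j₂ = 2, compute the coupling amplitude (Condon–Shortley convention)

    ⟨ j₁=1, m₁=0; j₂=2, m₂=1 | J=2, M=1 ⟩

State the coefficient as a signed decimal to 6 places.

j₁+j₂−J=1  J+j₁−j₂=1  J−j₁+j₂=3  j₁+j₂+J+1=6
(j₁±m₁, j₂±m₂, J±M) = (1,1,3,1,3,1)
P² = 3/2
sum k=0..1:
  [0] +1/6 = 1/6
  [1] −1/2 = -1/2
S = -1/3
C² = P²·S² = 1/6 ; C = -0.408248

-0.408248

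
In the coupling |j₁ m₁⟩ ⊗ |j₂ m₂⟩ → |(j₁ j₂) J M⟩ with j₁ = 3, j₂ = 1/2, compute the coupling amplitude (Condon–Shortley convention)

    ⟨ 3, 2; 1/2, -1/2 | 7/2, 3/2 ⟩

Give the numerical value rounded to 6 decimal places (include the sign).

+0.534522

triangle: 0!×6!×1!/8! = 720/40320
(j±m)!: 5!×1!×0!×1!×5!×2! = 28800
prefactor² = (2J+1)×Δ×N² = 28800/7
  k=0: +1/(0!×0!×1!×0!×5!×1!) = 1/120
Σ = 1/120  ⇒  CG² = 28800/7×1/120² = 2/7
CG = +√(2/7) = +0.534522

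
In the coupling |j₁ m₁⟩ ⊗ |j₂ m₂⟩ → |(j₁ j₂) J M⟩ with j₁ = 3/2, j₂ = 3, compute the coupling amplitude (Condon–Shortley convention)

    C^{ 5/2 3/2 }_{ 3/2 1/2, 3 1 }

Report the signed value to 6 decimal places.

−√(7/20) = -0.591608

√[6·2!1!4!/8! · 2!1!4!2!4!1!] = √(576/35)
  +(−1)^0/∏(0,2,1,4,0,0)! = 1/48  (running 1/48)
  +(−1)^1/∏(1,1,0,3,1,1)! = -1/6  (running -7/48)
⟨..|..⟩ = √(576/35)·(-7/48) = -0.591608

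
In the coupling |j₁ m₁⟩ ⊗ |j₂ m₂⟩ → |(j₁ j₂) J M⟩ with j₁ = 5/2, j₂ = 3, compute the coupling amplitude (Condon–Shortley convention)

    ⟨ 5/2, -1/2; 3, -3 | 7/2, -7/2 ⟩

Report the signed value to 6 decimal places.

j₁+j₂−J=2  J+j₁−j₂=3  J−j₁+j₂=4  j₁+j₂+J+1=10
(j₁±m₁, j₂±m₂, J±M) = (2,3,0,6,0,7)
P² = 27648
sum k=0..0:
  [0] +1/288 = 1/288
S = 1/288
C² = P²·S² = 1/3 ; C = +0.577350

+√(1/3) = +0.577350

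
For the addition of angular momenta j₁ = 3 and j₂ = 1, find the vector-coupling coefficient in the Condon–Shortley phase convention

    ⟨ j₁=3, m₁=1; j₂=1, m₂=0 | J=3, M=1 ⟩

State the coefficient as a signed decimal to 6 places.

+√(1/12) ≈ +0.288675

√[7·1!5!1!/8! · 4!2!1!1!4!2!] = √(48)
  +(−1)^0/∏(0,1,2,1,3,0)! = 1/12  (running 1/12)
  +(−1)^1/∏(1,0,1,0,4,1)! = -1/24  (running 1/24)
⟨..|..⟩ = √(48)·(1/24) = +0.288675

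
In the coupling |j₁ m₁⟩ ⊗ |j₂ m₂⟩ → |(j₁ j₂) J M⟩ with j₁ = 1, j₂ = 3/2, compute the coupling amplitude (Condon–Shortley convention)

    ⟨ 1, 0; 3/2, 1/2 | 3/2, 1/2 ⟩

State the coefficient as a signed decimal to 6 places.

triangle: 1!×1!×2!/5! = 2/120
(j±m)!: 1!×1!×2!×1!×2!×1! = 4
prefactor² = (2J+1)×Δ×N² = 4/15
  k=0: +1/(0!×1!×1!×2!×0!×0!) = 1/2
  k=1: −1/(1!×0!×0!×1!×1!×1!) = -1
Σ = -1/2  ⇒  CG² = 4/15×(-1/2)² = 1/15
CG = −√(1/15) = -0.258199

-0.258199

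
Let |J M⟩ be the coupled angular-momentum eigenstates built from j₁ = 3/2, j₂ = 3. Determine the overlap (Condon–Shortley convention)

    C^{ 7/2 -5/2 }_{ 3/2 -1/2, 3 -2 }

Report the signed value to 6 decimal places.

√[8·1!2!5!/9! · 1!2!1!5!1!6!] = √(6400/7)
  +(−1)^0/∏(0,1,2,1,0,4)! = 1/48  (running 1/48)
  +(−1)^1/∏(1,0,1,0,1,5)! = -1/120  (running 1/80)
⟨..|..⟩ = √(6400/7)·(1/80) = +0.377964

+0.377964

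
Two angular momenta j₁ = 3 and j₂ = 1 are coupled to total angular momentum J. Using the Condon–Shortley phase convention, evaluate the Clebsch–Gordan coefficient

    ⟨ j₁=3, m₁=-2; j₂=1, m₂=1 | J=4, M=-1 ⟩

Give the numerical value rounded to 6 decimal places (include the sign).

√[9·0!6!2!/9! · 1!5!2!0!3!5!] = √(43200/7)
  +(−1)^0/∏(0,0,5,2,1,0)! = 1/240  (running 1/240)
⟨..|..⟩ = √(43200/7)·(1/240) = +0.327327

+√(3/28) = +0.327327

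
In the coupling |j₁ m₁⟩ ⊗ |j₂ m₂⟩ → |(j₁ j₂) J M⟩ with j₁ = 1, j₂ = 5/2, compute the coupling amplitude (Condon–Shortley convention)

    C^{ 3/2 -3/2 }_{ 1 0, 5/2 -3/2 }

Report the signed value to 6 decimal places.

j₁+j₂−J=2  J+j₁−j₂=0  J−j₁+j₂=3  j₁+j₂+J+1=6
(j₁±m₁, j₂±m₂, J±M) = (1,1,1,4,0,3)
P² = 48/5
sum k=1..1:
  [1] −1/6 = -1/6
S = -1/6
C² = P²·S² = 4/15 ; C = -0.516398

-0.516398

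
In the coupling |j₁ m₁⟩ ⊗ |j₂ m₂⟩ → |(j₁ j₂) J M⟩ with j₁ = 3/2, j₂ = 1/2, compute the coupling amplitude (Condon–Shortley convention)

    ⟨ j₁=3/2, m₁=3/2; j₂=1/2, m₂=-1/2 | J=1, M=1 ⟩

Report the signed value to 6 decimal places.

+√(3/4) ≈ +0.866025

j₁+j₂−J=1  J+j₁−j₂=2  J−j₁+j₂=0  j₁+j₂+J+1=4
(j₁±m₁, j₂±m₂, J±M) = (3,0,0,1,2,0)
P² = 3
sum k=0..0:
  [0] +1/2 = 1/2
S = 1/2
C² = P²·S² = 3/4 ; C = +0.866025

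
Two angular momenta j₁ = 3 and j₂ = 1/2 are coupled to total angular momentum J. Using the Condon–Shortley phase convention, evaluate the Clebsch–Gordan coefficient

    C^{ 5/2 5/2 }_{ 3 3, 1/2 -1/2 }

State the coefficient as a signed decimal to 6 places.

j₁+j₂−J=1  J+j₁−j₂=5  J−j₁+j₂=0  j₁+j₂+J+1=7
(j₁±m₁, j₂±m₂, J±M) = (6,0,0,1,5,0)
P² = 86400/7
sum k=0..0:
  [0] +1/120 = 1/120
S = 1/120
C² = P²·S² = 6/7 ; C = +0.925820

+√(6/7) = +0.925820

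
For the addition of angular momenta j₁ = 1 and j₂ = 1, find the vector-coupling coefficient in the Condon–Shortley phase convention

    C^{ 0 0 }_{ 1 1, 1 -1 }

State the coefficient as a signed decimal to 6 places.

+√(1/3) = +0.577350

triangle: 2!·0!·0!/3! = 2/6
(j±m)!: 2!·0!·0!·2!·0!·0! = 4
prefactor² = (2J+1)·Δ·N² = 4/3
  k=0: +1/(0!·2!·0!·0!·0!·0!) = 1/2
Σ = 1/2  ⇒  CG² = 4/3·1/2² = 1/3
CG = +√(1/3) = +0.577350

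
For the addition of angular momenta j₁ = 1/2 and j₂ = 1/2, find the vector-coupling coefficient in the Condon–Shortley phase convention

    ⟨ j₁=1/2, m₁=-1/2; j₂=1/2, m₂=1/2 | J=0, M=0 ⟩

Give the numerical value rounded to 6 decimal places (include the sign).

−√(1/2) = -0.707107

triangle: 1!*0!*0!/2! = 1/2
(j±m)!: 0!*1!*1!*0!*0!*0! = 1
prefactor² = (2J+1)*Δ*N² = 1/2
  k=1: −1/(1!*0!*0!*0!*0!*0!) = -1
Σ = -1  ⇒  CG² = 1/2*(-1)² = 1/2
CG = −√(1/2) = -0.707107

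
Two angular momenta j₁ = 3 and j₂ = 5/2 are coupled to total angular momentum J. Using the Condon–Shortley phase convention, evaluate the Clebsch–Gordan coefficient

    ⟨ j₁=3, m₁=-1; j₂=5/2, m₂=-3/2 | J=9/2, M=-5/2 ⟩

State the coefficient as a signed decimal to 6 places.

triangle: 1!·5!·4!/11! = 2880/39916800
(j±m)!: 2!·4!·1!·4!·2!·7! = 11612160
prefactor² = (2J+1)·Δ·N² = 92160/11
  k=0: +1/(0!·1!·4!·1!·1!·3!) = 1/144
  k=1: −1/(1!·0!·3!·0!·2!·4!) = -1/288
Σ = 1/288  ⇒  CG² = 92160/11·1/288² = 10/99
CG = +√(10/99) = +0.317821

+√(10/99) ≈ +0.317821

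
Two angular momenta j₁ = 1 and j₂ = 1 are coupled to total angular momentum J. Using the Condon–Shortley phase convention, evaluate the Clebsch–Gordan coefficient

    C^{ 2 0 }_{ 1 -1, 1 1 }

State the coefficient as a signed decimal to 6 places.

+√(1/6) = +0.408248

triangle: 0!*2!*2!/5! = 4/120
(j±m)!: 0!*2!*2!*0!*2!*2! = 16
prefactor² = (2J+1)*Δ*N² = 8/3
  k=0: +1/(0!*0!*2!*2!*0!*0!) = 1/4
Σ = 1/4  ⇒  CG² = 8/3*1/4² = 1/6
CG = +√(1/6) = +0.408248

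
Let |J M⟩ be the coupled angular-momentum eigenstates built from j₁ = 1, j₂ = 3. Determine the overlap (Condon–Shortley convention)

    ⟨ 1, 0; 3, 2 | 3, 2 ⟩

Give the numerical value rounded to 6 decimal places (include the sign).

j₁+j₂−J=1  J+j₁−j₂=1  J−j₁+j₂=5  j₁+j₂+J+1=8
(j₁±m₁, j₂±m₂, J±M) = (1,1,5,1,5,1)
P² = 300
sum k=0..1:
  [0] +1/120 = 1/120
  [1] −1/24 = -1/24
S = -1/30
C² = P²·S² = 1/3 ; C = -0.577350

−√(1/3) ≈ -0.577350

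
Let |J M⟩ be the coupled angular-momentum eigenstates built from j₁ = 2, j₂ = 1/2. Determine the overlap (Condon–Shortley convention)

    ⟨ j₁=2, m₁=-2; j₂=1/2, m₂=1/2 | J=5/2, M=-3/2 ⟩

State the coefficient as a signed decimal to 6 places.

triangle: 0!×4!×1!/6! = 24/720
(j±m)!: 0!×4!×1!×0!×1!×4! = 576
prefactor² = (2J+1)×Δ×N² = 576/5
  k=0: +1/(0!×0!×4!×1!×0!×0!) = 1/24
Σ = 1/24  ⇒  CG² = 576/5×1/24² = 1/5
CG = +√(1/5) = +0.447214

+√(1/5) = +0.447214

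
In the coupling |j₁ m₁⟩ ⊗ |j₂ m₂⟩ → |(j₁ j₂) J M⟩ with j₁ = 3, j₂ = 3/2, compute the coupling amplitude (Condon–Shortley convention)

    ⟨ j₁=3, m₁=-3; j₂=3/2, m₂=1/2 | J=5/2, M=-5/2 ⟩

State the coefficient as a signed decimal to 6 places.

+√(15/28) = +0.731925

√[6·2!4!1!/8! · 0!6!2!1!0!5!] = √(8640/7)
  +(−1)^2/∏(2,0,4,0,0,1)! = 1/48  (running 1/48)
⟨..|..⟩ = √(8640/7)·(1/48) = +0.731925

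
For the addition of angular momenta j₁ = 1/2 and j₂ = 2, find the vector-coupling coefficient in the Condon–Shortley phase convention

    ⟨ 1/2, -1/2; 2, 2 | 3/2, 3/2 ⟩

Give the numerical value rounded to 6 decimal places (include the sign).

triangle: 1!×0!×3!/5! = 6/120
(j±m)!: 0!×1!×4!×0!×3!×0! = 144
prefactor² = (2J+1)×Δ×N² = 144/5
  k=1: −1/(1!×0!×0!×3!×0!×0!) = -1/6
Σ = -1/6  ⇒  CG² = 144/5×(-1/6)² = 4/5
CG = −√(4/5) = -0.894427

-0.894427  (= −√(4/5))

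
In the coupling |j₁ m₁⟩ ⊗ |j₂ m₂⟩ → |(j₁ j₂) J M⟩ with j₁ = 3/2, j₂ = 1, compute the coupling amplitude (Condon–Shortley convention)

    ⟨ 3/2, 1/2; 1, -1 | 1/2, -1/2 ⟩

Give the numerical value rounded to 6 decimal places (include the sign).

+√(1/6) = +0.408248

triangle: 2!×1!×0!/4! = 2/24
(j±m)!: 2!×1!×0!×2!×0!×1! = 4
prefactor² = (2J+1)×Δ×N² = 2/3
  k=0: +1/(0!×2!×1!×0!×0!×0!) = 1/2
Σ = 1/2  ⇒  CG² = 2/3×1/2² = 1/6
CG = +√(1/6) = +0.408248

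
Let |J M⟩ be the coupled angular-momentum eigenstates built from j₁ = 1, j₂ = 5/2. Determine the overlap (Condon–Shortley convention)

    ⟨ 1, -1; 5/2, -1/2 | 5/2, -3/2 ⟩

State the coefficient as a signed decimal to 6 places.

triangle: 1!×1!×4!/7! = 24/5040
(j±m)!: 0!×2!×2!×3!×1!×4! = 576
prefactor² = (2J+1)×Δ×N² = 576/35
  k=1: −1/(1!×0!×1!×1!×0!×3!) = -1/6
Σ = -1/6  ⇒  CG² = 576/35×(-1/6)² = 16/35
CG = −√(16/35) = -0.676123

−√(16/35) ≈ -0.676123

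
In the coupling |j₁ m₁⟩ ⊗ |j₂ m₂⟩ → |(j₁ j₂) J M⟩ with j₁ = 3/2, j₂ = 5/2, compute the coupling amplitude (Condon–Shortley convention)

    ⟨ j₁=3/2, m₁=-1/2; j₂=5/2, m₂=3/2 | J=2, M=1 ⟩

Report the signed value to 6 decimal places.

+√(1/42) ≈ +0.154303

√[5·2!1!3!/7! · 1!2!4!1!3!1!] = √(24/7)
  +(−1)^1/∏(1,1,1,3,0,0)! = -1/6  (running -1/6)
  +(−1)^2/∏(2,0,0,2,1,1)! = 1/4  (running 1/12)
⟨..|..⟩ = √(24/7)·(1/12) = +0.154303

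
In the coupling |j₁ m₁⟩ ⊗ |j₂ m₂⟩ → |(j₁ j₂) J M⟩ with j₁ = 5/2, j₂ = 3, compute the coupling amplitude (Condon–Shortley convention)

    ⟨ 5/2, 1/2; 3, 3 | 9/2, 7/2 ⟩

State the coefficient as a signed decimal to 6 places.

√[10·1!4!5!/11! · 3!2!6!0!8!1!] = √(2764800/11)
  +(−1)^1/∏(1,0,1,5,3,0)! = -1/720  (running -1/720)
⟨..|..⟩ = √(2764800/11)·(-1/720) = -0.696311

-0.696311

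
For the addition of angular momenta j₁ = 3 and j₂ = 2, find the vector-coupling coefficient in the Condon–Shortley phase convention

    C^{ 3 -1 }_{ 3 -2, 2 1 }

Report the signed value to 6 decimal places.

+√(1/4) ≈ +0.500000

√[7·2!4!2!/9! · 1!5!3!1!2!4!] = √(64)
  +(−1)^1/∏(1,1,4,2,0,0)! = -1/48  (running -1/48)
  +(−1)^2/∏(2,0,3,1,1,1)! = 1/12  (running 1/16)
⟨..|..⟩ = √(64)·(1/16) = +0.500000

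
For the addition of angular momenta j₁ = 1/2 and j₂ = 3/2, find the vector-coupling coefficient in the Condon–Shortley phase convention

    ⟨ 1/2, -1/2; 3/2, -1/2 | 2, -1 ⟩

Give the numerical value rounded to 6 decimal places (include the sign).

triangle: 0!×1!×3!/5! = 6/120
(j±m)!: 0!×1!×1!×2!×1!×3! = 12
prefactor² = (2J+1)×Δ×N² = 3
  k=0: +1/(0!×0!×1!×1!×0!×2!) = 1/2
Σ = 1/2  ⇒  CG² = 3×1/2² = 3/4
CG = +√(3/4) = +0.866025

+√(3/4) ≈ +0.866025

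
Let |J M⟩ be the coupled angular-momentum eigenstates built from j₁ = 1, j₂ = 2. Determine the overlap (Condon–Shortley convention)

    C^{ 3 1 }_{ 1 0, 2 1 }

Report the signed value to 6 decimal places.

+0.730297  (= +√(8/15))

j₁+j₂−J=0  J+j₁−j₂=2  J−j₁+j₂=4  j₁+j₂+J+1=7
(j₁±m₁, j₂±m₂, J±M) = (1,1,3,1,4,2)
P² = 96/5
sum k=0..0:
  [0] +1/6 = 1/6
S = 1/6
C² = P²·S² = 8/15 ; C = +0.730297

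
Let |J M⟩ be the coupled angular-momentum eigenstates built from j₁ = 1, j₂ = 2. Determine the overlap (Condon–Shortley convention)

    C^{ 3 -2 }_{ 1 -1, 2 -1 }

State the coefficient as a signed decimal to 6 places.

√[7·0!2!4!/7! · 0!2!1!3!1!5!] = √(96)
  +(−1)^0/∏(0,0,2,1,0,3)! = 1/12  (running 1/12)
⟨..|..⟩ = √(96)·(1/12) = +0.816497

+0.816497  (= +√(2/3))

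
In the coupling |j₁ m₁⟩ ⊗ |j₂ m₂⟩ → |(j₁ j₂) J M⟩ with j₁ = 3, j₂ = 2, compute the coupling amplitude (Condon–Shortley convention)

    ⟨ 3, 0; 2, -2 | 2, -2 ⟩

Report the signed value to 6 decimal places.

triangle: 3!·3!·1!/8! = 36/40320
(j±m)!: 3!·3!·0!·4!·0!·4! = 20736
prefactor² = (2J+1)·Δ·N² = 648/7
  k=0: +1/(0!·3!·3!·0!·0!·1!) = 1/36
Σ = 1/36  ⇒  CG² = 648/7·1/36² = 1/14
CG = +√(1/14) = +0.267261

+0.267261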